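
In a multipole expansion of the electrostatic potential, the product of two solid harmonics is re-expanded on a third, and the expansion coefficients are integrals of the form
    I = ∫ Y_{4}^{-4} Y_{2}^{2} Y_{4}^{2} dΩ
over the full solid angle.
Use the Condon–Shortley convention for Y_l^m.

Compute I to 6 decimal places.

-0.106180

Rules hold: Σm=0, L=10 even, 2≤4≤6.
N = 9·5·9 = 405
Δ = 2!·6!·2!/11! = 1/13860
Racah Σ t=0..2: t=0:+1/192 t=1:−1/36 t=2:+1/192 = -5/288
⇒ 3j(4 2 4; 0 0 0)² = 20/693, sgn -1
Racah Σ t=2..2: t=2:+1/2880 = 1/2880
⇒ 3j(4 2 4; -4 2 2)² = 2/165, sgn +1
4πI² = N·(3j₀)²·(3jₘ)² = 120/847
I = -1·√(0.141677/4π) = -0.10618031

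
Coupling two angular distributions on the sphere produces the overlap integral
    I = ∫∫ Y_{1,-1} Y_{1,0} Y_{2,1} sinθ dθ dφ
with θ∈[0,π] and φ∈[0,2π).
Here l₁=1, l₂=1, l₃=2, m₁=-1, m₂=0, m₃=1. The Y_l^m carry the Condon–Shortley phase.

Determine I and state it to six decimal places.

-0.218510

Checks pass: Σm=0; 4 even; l₃=2∈[0,2].
(2·1+1)(2·1+1)(2·2+1) = 45
Δ: 0! 2! 2! / 5! → 1/30
sum: t=0:+1/1 = 1/1
3j²(1 1 2; 0 0 0) = Δ·Π!·Σ² = 2/15  (sign +1)
sum: t=0:+1/2 = 1/2
3j²(1 1 2; -1 0 1) = Δ·Π!·Σ² = 1/10  (sign -1)
combine: 4πI² = 45·2/15·1/10 = 3/5
take √, sign -1: I = -0.21850969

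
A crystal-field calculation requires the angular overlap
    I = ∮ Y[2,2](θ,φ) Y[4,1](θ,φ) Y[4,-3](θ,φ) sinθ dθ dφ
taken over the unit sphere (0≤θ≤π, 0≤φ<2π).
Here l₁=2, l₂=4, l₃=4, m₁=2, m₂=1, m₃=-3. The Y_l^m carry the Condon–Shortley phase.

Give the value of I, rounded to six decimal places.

Checks pass: Σm=0; 10 even; l₃=4∈[2,6].
(2·2+1)(2·4+1)(2·4+1) = 405
Δ: 2! 2! 6! / 11! → 1/13860
sum: t=0:+1/192 t=1:−1/36 t=2:+1/192 = -5/288
3j²(2 4 4; 0 0 0) = Δ·Π!·Σ² = 20/693  (sign -1)
sum: t=0:+1/480 = 1/480
3j²(2 4 4; 2 1 -3) = Δ·Π!·Σ² = 3/110  (sign -1)
combine: 4πI² = 405·20/693·3/110 = 270/847
take √, sign +1: I = 0.15927046

0.159270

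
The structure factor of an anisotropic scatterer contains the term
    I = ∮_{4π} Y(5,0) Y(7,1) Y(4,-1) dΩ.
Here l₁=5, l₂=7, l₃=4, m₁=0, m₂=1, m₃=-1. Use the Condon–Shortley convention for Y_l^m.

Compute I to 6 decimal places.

-0.095611

m-sum 0 ✓  L=16 even ✓  2≤4≤12 ✓
Π(2lᵢ+1) = 11×15×9 = 1485
triangle coeff Δ(5,7,4) = 1/6126120
Σ_t [3,5]: t=3:−1/69120 t=4:+1/20736 t=5:−1/69120 = 1/51840
(3j)²=280/21879 [(5 7 4; 0 0 0)], sign=+1
Σ_t [3,5]: t=3:−1/172800 t=4:+1/27648 t=5:−1/51840 = 23/2073600
(3j)²=529/87516 [(5 7 4; 0 1 -1)], sign=-1
⇒ 4πI² = 185150/1611753
I = (-1)√(185150/1611753/(4π)) = -0.09561096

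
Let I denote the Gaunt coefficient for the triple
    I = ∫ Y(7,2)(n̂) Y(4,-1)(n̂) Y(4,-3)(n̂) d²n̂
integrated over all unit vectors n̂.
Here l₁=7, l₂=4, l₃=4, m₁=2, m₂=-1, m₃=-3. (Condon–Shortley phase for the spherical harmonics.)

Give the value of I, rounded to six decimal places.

m-sum = 2 − 1 − 3 = -2 ≠ 0 ⇒ I = 0

0.000000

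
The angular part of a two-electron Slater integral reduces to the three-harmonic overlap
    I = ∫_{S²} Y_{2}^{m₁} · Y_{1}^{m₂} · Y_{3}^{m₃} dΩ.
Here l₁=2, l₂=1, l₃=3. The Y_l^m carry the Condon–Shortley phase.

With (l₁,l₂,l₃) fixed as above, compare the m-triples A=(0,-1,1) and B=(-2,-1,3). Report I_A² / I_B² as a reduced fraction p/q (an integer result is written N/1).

Shared (l₁,l₂,l₃)=(2,1,3): N and (l;000)² cancel in I_A²/I_B².
A: Δ = 0!·4!·2!/7! = 1/105; Racah Σ t=0..0: t=0:+1/8 = 1/8; ⇒ 3j(2 1 3; 0 -1 1)² = 2/35, sgn +1
B: Δ = 0!·4!·2!/7! = 1/105; Racah Σ t=0..0: t=0:+1/48 = 1/48; ⇒ 3j(2 1 3; -2 -1 3)² = 1/7, sgn +1
I_A²/I_B² = (2/35)/(1/7) = 2/5

2/5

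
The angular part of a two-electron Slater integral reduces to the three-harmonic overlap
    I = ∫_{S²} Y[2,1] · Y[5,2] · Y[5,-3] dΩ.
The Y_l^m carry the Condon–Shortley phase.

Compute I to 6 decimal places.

Rules hold: Σm=0, L=12 even, 3≤5≤7.
N = 5·11·11 = 605
Δ = 2!·2!·8!/13! = 1/38610
Racah Σ t=0..2: t=0:+1/2880 t=1:−1/576 t=2:+1/2880 = -1/960
⇒ 3j(2 5 5; 0 0 0)² = 10/429, sgn +1
Racah Σ t=0..1: t=0:+1/10080 t=1:−1/2880 = -1/4032
⇒ 3j(2 5 5; 1 2 -3)² = 10/429, sgn -1
4πI² = N·(3j₀)²·(3jₘ)² = 500/1521
I = -1·√(0.328731/4π) = -0.16173926

-0.161739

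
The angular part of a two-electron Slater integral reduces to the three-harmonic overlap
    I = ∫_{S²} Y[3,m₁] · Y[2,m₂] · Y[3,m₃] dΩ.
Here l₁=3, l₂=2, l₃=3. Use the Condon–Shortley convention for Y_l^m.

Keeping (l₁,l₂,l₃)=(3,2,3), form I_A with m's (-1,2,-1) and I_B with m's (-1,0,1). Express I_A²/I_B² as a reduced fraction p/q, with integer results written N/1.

8/3

Same 3,2,3: normalisation and zero-m 3j drop out of the ratio.
A: Δ: 2! 4! 2! / 9! → 1/3780; sum: t=2:+1/16 = 1/16; 3j²(3 2 3; -1 2 -1) = Δ·Π!·Σ² = 2/35  (sign +1)
B: Δ: 2! 4! 2! / 9! → 1/3780; sum: t=0:+1/96 t=1:−1/6 t=2:+1/16 = -3/32; 3j²(3 2 3; -1 0 1) = Δ·Π!·Σ² = 3/140  (sign -1)
I_A²/I_B² = (2/35)/(3/140) = 8/3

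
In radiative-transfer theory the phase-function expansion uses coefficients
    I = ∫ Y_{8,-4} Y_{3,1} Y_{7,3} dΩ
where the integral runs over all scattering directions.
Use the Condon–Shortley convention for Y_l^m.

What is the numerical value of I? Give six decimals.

Rules hold: Σm=0, L=18 even, 5≤7≤11.
N = 17·7·15 = 1785
Δ = 4!·12!·2!/19! = 1/5290740
Racah Σ t=1..3: t=1:−1/7257600 t=2:+1/2073600 t=3:−1/7257600 = 1/4838400
⇒ 3j(8 3 7; 0 0 0)² = 252/20995, sgn -1
Racah Σ t=2..4: t=2:+1/58060800 t=3:−1/13063680 t=4:+1/46448640 = -79/2090188800
⇒ 3j(8 3 7; -4 1 3)² = 68651/5290740, sgn -1
4πI² = N·(3j₀)²·(3jₘ)² = 1441671/5185765
I = +1·√(0.278005/4π) = 0.14873793

0.148738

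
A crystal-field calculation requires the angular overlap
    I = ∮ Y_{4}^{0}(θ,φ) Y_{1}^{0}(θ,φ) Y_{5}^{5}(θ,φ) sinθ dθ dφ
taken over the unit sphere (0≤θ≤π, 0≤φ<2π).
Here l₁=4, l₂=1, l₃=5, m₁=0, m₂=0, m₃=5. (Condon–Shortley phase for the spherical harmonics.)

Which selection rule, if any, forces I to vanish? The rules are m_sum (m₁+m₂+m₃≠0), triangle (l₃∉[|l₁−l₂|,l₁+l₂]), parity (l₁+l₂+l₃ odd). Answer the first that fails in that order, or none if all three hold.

m_sum

Σmᵢ = 5  ✗
l₃∈[|l₁−l₂|,l₁+l₂]=[3,5], have l₃=5
Σlᵢ = 10 ⇒ even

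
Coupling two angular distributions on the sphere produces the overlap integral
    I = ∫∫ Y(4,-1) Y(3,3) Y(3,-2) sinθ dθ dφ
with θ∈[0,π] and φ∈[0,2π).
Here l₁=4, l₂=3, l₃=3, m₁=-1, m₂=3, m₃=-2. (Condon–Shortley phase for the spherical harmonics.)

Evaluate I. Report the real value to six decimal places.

0.140463

m-sum 0 ✓  L=10 even ✓  1≤3≤7 ✓
Π(2lᵢ+1) = 9×7×7 = 441
triangle coeff Δ(4,3,3) = 1/34650
Σ_t [1,3]: t=1:−1/72 t=2:+1/16 t=3:−1/72 = 5/144
(3j)²=2/77 [(4 3 3; 0 0 0)], sign=-1
Σ_t [4,4]: t=4:+1/288 = 1/288
(3j)²=5/231 [(4 3 3; -1 3 -2)], sign=-1
⇒ 4πI² = 30/121
I = (+1)√(30/121/(4π)) = 0.14046335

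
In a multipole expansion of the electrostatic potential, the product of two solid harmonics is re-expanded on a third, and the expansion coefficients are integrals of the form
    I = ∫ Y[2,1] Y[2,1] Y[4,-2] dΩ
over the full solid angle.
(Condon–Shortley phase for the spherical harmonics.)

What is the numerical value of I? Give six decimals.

0.254875

m-sum 0 ✓  L=8 even ✓  0≤4≤4 ✓
Π(2lᵢ+1) = 5×5×9 = 225
triangle coeff Δ(2,2,4) = 1/630
Σ_t [0,0]: t=0:+1/16 = 1/16
(3j)²=2/35 [(2 2 4; 0 0 0)], sign=+1
Σ_t [0,0]: t=0:+1/36 = 1/36
(3j)²=4/63 [(2 2 4; 1 1 -2)], sign=+1
⇒ 4πI² = 40/49
I = (+1)√(40/49/(4π)) = 0.25487487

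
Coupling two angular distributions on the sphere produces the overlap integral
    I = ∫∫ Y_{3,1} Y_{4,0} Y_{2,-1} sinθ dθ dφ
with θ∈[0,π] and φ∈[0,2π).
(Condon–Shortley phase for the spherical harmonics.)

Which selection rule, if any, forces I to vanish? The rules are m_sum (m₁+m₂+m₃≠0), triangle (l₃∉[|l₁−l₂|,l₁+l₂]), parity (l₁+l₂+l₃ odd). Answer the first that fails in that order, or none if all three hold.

m₁+m₂+m₃ = 1 + 0 − 1 = 0  ✓
triangle: |3−4|=1 ≤ l₃=2 ≤ 3+4=7  ✓
parity: l₁+l₂+l₃ = 9 is odd  ✗

parity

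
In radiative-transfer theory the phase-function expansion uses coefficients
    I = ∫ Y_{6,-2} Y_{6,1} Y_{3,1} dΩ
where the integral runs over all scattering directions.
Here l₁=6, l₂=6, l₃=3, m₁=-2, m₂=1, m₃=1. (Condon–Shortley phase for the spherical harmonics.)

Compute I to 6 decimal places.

0.000000

L=15 odd ⇒ parity kills the (l;000) factor ⇒ I = 0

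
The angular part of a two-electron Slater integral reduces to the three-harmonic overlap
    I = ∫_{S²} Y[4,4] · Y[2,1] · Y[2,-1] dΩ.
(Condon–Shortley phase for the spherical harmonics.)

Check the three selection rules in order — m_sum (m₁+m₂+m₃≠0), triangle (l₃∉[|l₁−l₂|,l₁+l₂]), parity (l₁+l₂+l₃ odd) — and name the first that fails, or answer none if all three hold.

m_sum

azimuthal sum: 4 + 1 − 1 = 4  ✗
2 ≤ 2 ≤ 6 (triangle on l)
L = 4 + 2 + 2 = 8 (even)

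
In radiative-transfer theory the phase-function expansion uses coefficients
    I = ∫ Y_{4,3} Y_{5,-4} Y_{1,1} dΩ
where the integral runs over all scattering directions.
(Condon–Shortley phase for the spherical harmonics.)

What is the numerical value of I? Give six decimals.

0.294638

Rules hold: Σm=0, L=10 even, 1≤1≤9.
N = 9·11·3 = 297
Δ = 8!·0!·2!/11! = 1/495
Racah Σ t=4..4: t=4:+1/576 = 1/576
⇒ 3j(4 5 1; 0 0 0)² = 5/99, sgn -1
Racah Σ t=1..1: t=1:−1/10080 = -1/10080
⇒ 3j(4 5 1; 3 -4 1)² = 4/55, sgn -1
4πI² = N·(3j₀)²·(3jₘ)² = 12/11
I = +1·√(1.09091/4π) = 0.29463840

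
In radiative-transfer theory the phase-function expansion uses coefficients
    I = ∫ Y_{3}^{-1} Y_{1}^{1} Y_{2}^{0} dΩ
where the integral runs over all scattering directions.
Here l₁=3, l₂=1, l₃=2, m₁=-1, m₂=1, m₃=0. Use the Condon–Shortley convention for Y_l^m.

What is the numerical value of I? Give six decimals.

-0.202301

Checks pass: Σm=0; 6 even; l₃=2∈[2,4].
(2·3+1)(2·1+1)(2·2+1) = 105
Δ: 2! 4! 0! / 7! → 1/105
sum: t=1:−1/4 = -1/4
3j²(3 1 2; 0 0 0) = Δ·Π!·Σ² = 3/35  (sign -1)
sum: t=2:+1/8 = 1/8
3j²(3 1 2; -1 1 0) = Δ·Π!·Σ² = 2/35  (sign +1)
combine: 4πI² = 105·3/35·2/35 = 18/35
take √, sign -1: I = -0.20230066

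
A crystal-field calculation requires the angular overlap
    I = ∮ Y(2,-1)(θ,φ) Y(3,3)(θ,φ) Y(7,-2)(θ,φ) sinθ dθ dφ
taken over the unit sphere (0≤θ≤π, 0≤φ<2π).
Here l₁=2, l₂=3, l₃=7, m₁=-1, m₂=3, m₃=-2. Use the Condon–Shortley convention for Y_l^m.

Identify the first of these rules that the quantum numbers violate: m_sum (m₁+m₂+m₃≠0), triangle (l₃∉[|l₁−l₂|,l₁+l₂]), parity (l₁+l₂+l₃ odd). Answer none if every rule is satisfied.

azimuthal sum: -1 + 3 − 2 = 0  ✓
1 ≤ 7 ≤ 5 (triangle on l)  ✗
L = 2 + 3 + 7 = 12 (even)

triangle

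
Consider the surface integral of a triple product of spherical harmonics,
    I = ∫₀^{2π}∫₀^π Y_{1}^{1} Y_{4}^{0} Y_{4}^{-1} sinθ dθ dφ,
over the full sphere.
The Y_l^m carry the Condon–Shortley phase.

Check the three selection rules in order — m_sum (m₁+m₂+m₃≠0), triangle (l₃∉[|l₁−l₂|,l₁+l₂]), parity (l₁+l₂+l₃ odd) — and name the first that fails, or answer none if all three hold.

parity

Σmᵢ = 0  ✓
l₃∈[|l₁−l₂|,l₁+l₂]=[3,5], have l₃=4  ✓
Σlᵢ = 9 ⇒ odd  ✗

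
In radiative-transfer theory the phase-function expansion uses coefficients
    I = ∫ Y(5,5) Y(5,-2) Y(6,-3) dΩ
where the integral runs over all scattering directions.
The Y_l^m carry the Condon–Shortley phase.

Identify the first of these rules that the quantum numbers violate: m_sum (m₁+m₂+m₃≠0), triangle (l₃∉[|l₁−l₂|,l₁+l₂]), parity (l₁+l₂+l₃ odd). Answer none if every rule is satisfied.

none

m₁+m₂+m₃ = 5 − 2 − 3 = 0  ✓
triangle: |5−5|=0 ≤ l₃=6 ≤ 5+5=10  ✓
parity: l₁+l₂+l₃ = 16 is even  ✓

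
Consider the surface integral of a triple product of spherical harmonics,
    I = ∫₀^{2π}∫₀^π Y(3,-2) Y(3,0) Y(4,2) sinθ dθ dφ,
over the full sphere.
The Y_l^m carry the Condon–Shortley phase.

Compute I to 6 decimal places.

Checks pass: Σm=0; 10 even; l₃=4∈[0,6].
(2·3+1)(2·3+1)(2·4+1) = 441
Δ: 2! 4! 4! / 11! → 1/34650
sum: t=0:+1/72 t=1:−1/16 t=2:+1/72 = -5/144
3j²(3 3 4; 0 0 0) = Δ·Π!·Σ² = 2/77  (sign -1)
sum: t=1:−1/96 t=2:+1/72 = 1/288
3j²(3 3 4; -2 0 2) = Δ·Π!·Σ² = 1/462  (sign +1)
combine: 4πI² = 441·2/77·1/462 = 3/121
take √, sign -1: I = -0.04441841

-0.044418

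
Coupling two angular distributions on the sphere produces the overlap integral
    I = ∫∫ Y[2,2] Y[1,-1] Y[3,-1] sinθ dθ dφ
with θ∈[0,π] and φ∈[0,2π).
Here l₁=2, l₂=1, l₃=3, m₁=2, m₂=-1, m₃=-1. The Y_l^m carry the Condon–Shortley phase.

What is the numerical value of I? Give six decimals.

Checks pass: Σm=0; 6 even; l₃=3∈[1,3].
(2·2+1)(2·1+1)(2·3+1) = 105
Δ: 0! 4! 2! / 7! → 1/105
sum: t=0:+1/4 = 1/4
3j²(2 1 3; 0 0 0) = Δ·Π!·Σ² = 3/35  (sign -1)
sum: t=0:+1/48 = 1/48
3j²(2 1 3; 2 -1 -1) = Δ·Π!·Σ² = 1/105  (sign +1)
combine: 4πI² = 105·3/35·1/105 = 3/35
take √, sign -1: I = -0.08258890

-0.082589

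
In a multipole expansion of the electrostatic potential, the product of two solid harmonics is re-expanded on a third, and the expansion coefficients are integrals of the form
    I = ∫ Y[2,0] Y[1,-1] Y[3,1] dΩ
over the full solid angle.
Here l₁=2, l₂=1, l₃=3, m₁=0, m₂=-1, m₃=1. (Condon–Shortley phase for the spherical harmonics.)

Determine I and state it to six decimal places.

-0.202301

m-sum 0 ✓  L=6 even ✓  1≤3≤3 ✓
Π(2lᵢ+1) = 5×3×7 = 105
triangle coeff Δ(2,1,3) = 1/105
Σ_t [0,0]: t=0:+1/4 = 1/4
(3j)²=3/35 [(2 1 3; 0 0 0)], sign=-1
Σ_t [0,0]: t=0:+1/8 = 1/8
(3j)²=2/35 [(2 1 3; 0 -1 1)], sign=+1
⇒ 4πI² = 18/35
I = (-1)√(18/35/(4π)) = -0.20230066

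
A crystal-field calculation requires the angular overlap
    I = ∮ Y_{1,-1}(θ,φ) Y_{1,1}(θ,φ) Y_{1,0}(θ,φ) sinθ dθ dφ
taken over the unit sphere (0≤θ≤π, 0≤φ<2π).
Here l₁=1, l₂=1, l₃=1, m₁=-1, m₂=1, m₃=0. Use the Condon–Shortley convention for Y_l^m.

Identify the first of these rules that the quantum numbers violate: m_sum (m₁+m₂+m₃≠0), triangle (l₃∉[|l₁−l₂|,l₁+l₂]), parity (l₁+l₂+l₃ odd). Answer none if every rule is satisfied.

m₁+m₂+m₃ = -1 + 1 + 0 = 0  ✓
triangle: |1−1|=0 ≤ l₃=1 ≤ 1+1=2  ✓
parity: l₁+l₂+l₃ = 3 is odd  ✗

parity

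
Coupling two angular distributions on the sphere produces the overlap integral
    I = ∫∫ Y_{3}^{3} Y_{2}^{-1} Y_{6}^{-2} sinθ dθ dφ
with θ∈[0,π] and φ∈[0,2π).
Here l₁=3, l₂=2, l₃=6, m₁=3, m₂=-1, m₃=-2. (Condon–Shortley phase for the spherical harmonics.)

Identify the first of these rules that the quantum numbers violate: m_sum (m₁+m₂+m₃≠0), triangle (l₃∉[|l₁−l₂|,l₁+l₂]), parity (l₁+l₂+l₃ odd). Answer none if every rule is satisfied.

triangle

Σmᵢ = 0  ✓
l₃∈[|l₁−l₂|,l₁+l₂]=[1,5], have l₃=6  ✗
Σlᵢ = 11 ⇒ odd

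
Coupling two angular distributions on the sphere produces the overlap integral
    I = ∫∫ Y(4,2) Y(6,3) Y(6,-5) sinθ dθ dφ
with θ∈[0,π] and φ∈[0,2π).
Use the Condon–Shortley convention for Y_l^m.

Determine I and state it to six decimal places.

-0.147064

Rules hold: Σm=0, L=16 even, 2≤6≤10.
N = 9·13·13 = 1521
Δ = 4!·4!·8!/17! = 1/15315300
Racah Σ t=0..4: t=0:+1/829440 t=1:−1/25920 t=2:+1/9216 t=3:−1/25920 t=4:+1/829440 = 7/207360
⇒ 3j(4 6 6; 0 0 0)² = 28/2431, sgn +1
Racah Σ t=1..2: t=1:−1/1451520 t=2:+1/483840 = 1/725760
⇒ 3j(4 6 6; 2 3 -5)² = 24/1547, sgn -1
4πI² = N·(3j₀)²·(3jₘ)² = 864/3179
I = -1·√(0.271784/4π) = -0.14706410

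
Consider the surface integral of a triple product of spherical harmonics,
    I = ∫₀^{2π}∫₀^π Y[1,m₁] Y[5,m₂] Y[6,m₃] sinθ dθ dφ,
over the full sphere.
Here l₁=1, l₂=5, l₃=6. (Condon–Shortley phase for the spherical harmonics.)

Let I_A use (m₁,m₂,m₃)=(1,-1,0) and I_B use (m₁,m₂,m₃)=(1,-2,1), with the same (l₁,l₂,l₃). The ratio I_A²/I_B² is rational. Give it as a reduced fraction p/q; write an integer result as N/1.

Shared (l₁,l₂,l₃)=(1,5,6): N and (l;000)² cancel in I_A²/I_B².
A: Δ = 0!·2!·10!/13! = 1/858; Racah Σ t=0..0: t=0:+1/34560 = 1/34560; ⇒ 3j(1 5 6; 1 -1 0)² = 5/286, sgn +1
B: Δ = 0!·2!·10!/13! = 1/858; Racah Σ t=0..0: t=0:+1/60480 = 1/60480; ⇒ 3j(1 5 6; 1 -2 1)² = 5/429, sgn -1
I_A²/I_B² = (5/286)/(5/429) = 3/2

3/2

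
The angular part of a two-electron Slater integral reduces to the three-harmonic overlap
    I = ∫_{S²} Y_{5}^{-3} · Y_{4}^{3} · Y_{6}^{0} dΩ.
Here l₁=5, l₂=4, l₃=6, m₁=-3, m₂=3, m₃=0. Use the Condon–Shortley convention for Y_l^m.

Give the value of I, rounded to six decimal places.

0.000000

l₁+l₂+l₃=15 is odd: 3j(l;000)=0 ⇒ I=0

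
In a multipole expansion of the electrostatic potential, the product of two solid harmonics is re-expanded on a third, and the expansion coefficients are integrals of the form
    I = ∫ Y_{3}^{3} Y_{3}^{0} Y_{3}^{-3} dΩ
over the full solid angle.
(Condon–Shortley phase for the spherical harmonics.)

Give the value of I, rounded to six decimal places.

0.000000

L=9 odd ⇒ parity kills the (l;000) factor ⇒ I = 0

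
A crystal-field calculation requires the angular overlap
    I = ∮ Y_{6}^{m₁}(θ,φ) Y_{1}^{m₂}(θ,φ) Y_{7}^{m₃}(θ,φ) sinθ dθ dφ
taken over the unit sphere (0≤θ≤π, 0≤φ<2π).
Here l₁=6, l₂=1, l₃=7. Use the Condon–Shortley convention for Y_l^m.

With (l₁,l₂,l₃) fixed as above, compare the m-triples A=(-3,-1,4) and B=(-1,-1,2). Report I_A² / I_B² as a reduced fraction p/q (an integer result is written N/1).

l's match ⇒ only the (l;m) 3-j factors differ between A and B.
A: triangle coeff Δ(6,1,7) = 1/1365; Σ_t [0,0]: t=0:+1/4354560 = 1/4354560; (3j)²=11/273 [(6 1 7; -3 -1 4)], sign=-1
B: triangle coeff Δ(6,1,7) = 1/1365; Σ_t [0,0]: t=0:+1/1209600 = 1/1209600; (3j)²=12/455 [(6 1 7; -1 -1 2)], sign=-1
I_A²/I_B² = (11/273)/(12/455) = 55/36

55/36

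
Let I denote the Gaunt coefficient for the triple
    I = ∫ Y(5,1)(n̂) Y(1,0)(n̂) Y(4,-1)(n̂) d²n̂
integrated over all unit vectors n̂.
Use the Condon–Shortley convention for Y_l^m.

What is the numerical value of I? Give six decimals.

-0.240571

Rules hold: Σm=0, L=10 even, 4≤4≤6.
N = 11·3·9 = 297
Δ = 2!·8!·0!/11! = 1/495
Racah Σ t=1..1: t=1:−1/576 = -1/576
⇒ 3j(5 1 4; 0 0 0)² = 5/99, sgn -1
Racah Σ t=1..1: t=1:−1/720 = -1/720
⇒ 3j(5 1 4; 1 0 -1)² = 8/165, sgn +1
4πI² = N·(3j₀)²·(3jₘ)² = 8/11
I = -1·√(0.727273/4π) = -0.24057125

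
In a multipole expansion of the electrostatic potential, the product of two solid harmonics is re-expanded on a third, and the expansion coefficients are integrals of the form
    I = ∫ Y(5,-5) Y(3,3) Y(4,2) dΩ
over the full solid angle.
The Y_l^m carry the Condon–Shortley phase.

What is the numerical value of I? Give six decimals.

0.138791

Checks pass: Σm=0; 12 even; l₃=4∈[2,8].
(2·5+1)(2·3+1)(2·4+1) = 693
Δ: 4! 6! 2! / 13! → 1/180180
sum: t=1:−1/576 t=2:+1/144 t=3:−1/576 = 1/288
3j²(5 3 4; 0 0 0) = Δ·Π!·Σ² = 20/1001  (sign +1)
sum: t=4:+1/34560 = 1/34560
3j²(5 3 4; -5 3 2) = Δ·Π!·Σ² = 5/286  (sign +1)
combine: 4πI² = 693·20/1001·5/286 = 450/1859
take √, sign +1: I = 0.13879110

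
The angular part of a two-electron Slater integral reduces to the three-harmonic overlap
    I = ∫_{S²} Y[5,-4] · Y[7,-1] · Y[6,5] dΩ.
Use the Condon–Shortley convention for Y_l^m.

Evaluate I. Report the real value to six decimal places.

-0.122102

Checks pass: Σm=0; 18 even; l₃=6∈[2,12].
(2·5+1)(2·7+1)(2·6+1) = 2145
Δ: 6! 4! 8! / 19! → 1/174594420
sum: t=1:−1/4147200 t=2:+1/207360 t=3:−1/82944 t=4:+1/207360 t=5:−1/4147200 = -1/345600
3j²(5 7 6; 0 0 0) = Δ·Π!·Σ² = 420/46189  (sign -1)
sum: t=5:−1/14515200 t=6:+1/174182400 = -11/174182400
3j²(5 7 6; -4 -1 5) = Δ·Π!·Σ² = 121/12597  (sign +1)
combine: 4πI² = 2145·420/46189·121/12597 = 254100/1356277
take √, sign -1: I = -0.12210212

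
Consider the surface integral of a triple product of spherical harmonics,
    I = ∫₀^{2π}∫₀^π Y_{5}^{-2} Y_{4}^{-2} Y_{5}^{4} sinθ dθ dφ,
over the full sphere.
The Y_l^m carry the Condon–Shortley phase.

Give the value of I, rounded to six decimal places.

0.118854

Rules hold: Σm=0, L=14 even, 1≤5≤9.
N = 11·9·11 = 1089
Δ = 4!·6!·4!/15! = 1/3153150
Racah Σ t=0..4: t=0:+1/69120 t=1:−1/1728 t=2:+1/576 t=3:−1/1728 t=4:+1/69120 = 7/11520
⇒ 3j(5 4 5; 0 0 0)² = 2/143, sgn -1
Racah Σ t=1..2: t=1:−1/25920 t=2:+1/11520 = 1/20736
⇒ 3j(5 4 5; -2 -2 4)² = 5/429, sgn -1
4πI² = N·(3j₀)²·(3jₘ)² = 30/169
I = +1·√(0.177515/4π) = 0.11885360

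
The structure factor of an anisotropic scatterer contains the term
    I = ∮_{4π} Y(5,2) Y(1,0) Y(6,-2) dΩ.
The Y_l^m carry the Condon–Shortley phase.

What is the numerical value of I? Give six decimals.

0.231133

Checks pass: Σm=0; 12 even; l₃=6∈[4,6].
(2·5+1)(2·1+1)(2·6+1) = 429
Δ: 0! 10! 2! / 13! → 1/858
sum: t=0:+1/14400 = 1/14400
3j²(5 1 6; 0 0 0) = Δ·Π!·Σ² = 6/143  (sign +1)
sum: t=0:+1/30240 = 1/30240
3j²(5 1 6; 2 0 -2) = Δ·Π!·Σ² = 16/429  (sign +1)
combine: 4πI² = 429·6/143·16/429 = 96/143
take √, sign +1: I = 0.23113338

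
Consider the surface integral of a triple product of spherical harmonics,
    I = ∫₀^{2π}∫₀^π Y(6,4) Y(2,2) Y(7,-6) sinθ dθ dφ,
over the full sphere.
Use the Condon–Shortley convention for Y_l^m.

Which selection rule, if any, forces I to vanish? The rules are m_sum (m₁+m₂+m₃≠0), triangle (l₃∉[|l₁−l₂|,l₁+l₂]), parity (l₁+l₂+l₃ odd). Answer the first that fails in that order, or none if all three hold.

Σmᵢ = 0  ✓
l₃∈[|l₁−l₂|,l₁+l₂]=[4,8], have l₃=7  ✓
Σlᵢ = 15 ⇒ odd  ✗

parity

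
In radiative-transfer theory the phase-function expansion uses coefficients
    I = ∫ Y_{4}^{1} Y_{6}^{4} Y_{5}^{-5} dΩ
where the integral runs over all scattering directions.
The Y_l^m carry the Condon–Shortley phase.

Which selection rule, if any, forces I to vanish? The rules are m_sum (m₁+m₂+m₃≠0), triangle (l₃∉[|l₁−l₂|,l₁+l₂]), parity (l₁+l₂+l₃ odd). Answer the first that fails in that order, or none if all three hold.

parity

m₁+m₂+m₃ = 1 + 4 − 5 = 0  ✓
triangle: |4−6|=2 ≤ l₃=5 ≤ 4+6=10  ✓
parity: l₁+l₂+l₃ = 15 is odd  ✗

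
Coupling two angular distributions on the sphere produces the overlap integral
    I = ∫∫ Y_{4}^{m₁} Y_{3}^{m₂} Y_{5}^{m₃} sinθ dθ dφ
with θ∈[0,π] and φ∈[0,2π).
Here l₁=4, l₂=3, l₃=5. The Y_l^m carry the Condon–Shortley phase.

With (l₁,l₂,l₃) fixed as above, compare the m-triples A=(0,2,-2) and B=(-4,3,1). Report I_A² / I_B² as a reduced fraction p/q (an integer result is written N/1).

Shared (l₁,l₂,l₃)=(4,3,5): N and (l;000)² cancel in I_A²/I_B².
A: Δ = 2!·6!·4!/13! = 1/180180; Racah Σ t=1..2: t=1:−1/864 t=2:+1/576 = 1/1728; ⇒ 3j(4 3 5; 0 2 -2)² = 5/1287, sgn -1
B: Δ = 2!·6!·4!/13! = 1/180180; Racah Σ t=2..2: t=2:+1/34560 = 1/34560; ⇒ 3j(4 3 5; -4 3 1)² = 1/429, sgn +1
I_A²/I_B² = (5/1287)/(1/429) = 5/3

5/3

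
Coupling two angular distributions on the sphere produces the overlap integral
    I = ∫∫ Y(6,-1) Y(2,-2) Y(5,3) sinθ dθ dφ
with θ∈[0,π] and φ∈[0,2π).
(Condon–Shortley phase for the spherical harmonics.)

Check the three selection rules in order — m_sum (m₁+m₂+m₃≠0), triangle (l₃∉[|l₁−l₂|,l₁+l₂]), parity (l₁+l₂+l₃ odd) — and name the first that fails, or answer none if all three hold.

parity

azimuthal sum: -1 − 2 + 3 = 0  ✓
4 ≤ 5 ≤ 8 (triangle on l)  ✓
L = 6 + 2 + 5 = 13 (odd)  ✗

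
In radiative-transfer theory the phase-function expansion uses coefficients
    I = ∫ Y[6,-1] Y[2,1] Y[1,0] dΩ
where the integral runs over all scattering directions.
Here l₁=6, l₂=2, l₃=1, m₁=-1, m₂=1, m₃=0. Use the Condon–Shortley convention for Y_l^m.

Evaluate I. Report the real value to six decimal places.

triangle: need 4≤l₃≤8, have 1; I=0

0.000000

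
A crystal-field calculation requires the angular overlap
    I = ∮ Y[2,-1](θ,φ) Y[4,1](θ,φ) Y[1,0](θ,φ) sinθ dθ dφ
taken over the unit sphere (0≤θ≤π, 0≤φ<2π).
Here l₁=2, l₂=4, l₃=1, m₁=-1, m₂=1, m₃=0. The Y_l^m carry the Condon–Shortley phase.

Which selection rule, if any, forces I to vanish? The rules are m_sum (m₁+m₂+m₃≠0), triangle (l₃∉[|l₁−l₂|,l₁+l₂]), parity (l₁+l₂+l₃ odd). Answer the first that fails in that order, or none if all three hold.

m₁+m₂+m₃ = -1 + 1 + 0 = 0  ✓
triangle: |2−4|=2 ≤ l₃=1 ≤ 2+4=6  ✗
parity: l₁+l₂+l₃ = 7 is odd

triangle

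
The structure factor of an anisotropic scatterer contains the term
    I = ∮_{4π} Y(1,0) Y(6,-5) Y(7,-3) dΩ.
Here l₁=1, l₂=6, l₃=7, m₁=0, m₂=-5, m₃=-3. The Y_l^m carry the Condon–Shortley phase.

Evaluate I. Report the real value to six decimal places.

0 − 5 − 3 = -8 ≠ 0: azimuthal integral kills it; I = 0

0.000000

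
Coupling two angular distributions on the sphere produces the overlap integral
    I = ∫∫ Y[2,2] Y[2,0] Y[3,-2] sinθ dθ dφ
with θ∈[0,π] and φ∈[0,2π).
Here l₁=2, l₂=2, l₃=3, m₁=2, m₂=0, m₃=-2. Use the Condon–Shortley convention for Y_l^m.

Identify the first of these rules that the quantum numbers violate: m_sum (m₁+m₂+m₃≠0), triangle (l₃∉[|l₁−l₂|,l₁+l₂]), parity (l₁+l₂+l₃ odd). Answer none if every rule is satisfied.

parity

Σmᵢ = 0  ✓
l₃∈[|l₁−l₂|,l₁+l₂]=[0,4], have l₃=3  ✓
Σlᵢ = 7 ⇒ odd  ✗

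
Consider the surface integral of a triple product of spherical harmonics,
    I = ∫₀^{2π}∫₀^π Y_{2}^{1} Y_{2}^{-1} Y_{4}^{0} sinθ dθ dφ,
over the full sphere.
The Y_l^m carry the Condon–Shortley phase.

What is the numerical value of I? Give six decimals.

0.161197

Rules hold: Σm=0, L=8 even, 0≤4≤4.
N = 5·5·9 = 225
Δ = 0!·4!·4!/9! = 1/630
Racah Σ t=0..0: t=0:+1/16 = 1/16
⇒ 3j(2 2 4; 0 0 0)² = 2/35, sgn +1
Racah Σ t=0..0: t=0:+1/36 = 1/36
⇒ 3j(2 2 4; 1 -1 0)² = 8/315, sgn +1
4πI² = N·(3j₀)²·(3jₘ)² = 16/49
I = +1·√(0.326531/4π) = 0.16119702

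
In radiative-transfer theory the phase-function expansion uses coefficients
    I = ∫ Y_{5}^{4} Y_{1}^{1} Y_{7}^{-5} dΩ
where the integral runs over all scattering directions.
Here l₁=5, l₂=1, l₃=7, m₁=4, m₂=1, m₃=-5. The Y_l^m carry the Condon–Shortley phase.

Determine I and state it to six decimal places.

triangle: need 4≤l₃≤6, have 7; I=0

0.000000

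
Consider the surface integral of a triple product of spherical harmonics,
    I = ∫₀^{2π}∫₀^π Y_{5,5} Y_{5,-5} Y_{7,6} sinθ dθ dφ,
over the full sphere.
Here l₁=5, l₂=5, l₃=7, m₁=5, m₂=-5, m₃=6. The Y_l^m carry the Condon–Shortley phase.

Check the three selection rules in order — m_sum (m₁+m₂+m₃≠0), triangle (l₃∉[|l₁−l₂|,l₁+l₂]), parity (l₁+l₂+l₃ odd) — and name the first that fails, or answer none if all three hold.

m₁+m₂+m₃ = 5 − 5 + 6 = 6  ✗
triangle: |5−5|=0 ≤ l₃=7 ≤ 5+5=10
parity: l₁+l₂+l₃ = 17 is odd

m_sum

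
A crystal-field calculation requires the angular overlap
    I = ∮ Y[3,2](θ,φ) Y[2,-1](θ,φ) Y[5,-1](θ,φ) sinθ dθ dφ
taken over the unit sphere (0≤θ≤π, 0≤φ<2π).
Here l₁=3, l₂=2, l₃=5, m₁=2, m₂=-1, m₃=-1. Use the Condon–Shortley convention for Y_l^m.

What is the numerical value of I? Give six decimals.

Checks pass: Σm=0; 10 even; l₃=5∈[1,5].
(2·3+1)(2·2+1)(2·5+1) = 385
Δ: 0! 6! 4! / 11! → 1/2310
sum: t=0:+1/144 = 1/144
3j²(3 2 5; 0 0 0) = Δ·Π!·Σ² = 10/231  (sign -1)
sum: t=0:+1/720 = 1/720
3j²(3 2 5; 2 -1 -1) = Δ·Π!·Σ² = 4/385  (sign +1)
combine: 4πI² = 385·10/231·4/385 = 40/231
take √, sign -1: I = -0.11738675

-0.117387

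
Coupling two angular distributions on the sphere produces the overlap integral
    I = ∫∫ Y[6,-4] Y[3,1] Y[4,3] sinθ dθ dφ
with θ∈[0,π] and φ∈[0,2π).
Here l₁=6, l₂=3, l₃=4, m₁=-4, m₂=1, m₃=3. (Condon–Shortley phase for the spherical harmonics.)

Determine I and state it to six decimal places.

0.000000

l₁+l₂+l₃=13 is odd: 3j(l;000)=0 ⇒ I=0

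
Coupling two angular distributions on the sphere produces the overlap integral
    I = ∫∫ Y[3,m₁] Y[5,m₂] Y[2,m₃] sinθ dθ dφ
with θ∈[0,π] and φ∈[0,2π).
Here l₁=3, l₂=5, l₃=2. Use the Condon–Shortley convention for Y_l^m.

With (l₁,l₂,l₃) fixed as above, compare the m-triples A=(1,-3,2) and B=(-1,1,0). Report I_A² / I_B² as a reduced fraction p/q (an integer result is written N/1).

7/9

Shared (l₁,l₂,l₃)=(3,5,2): N and (l;000)² cancel in I_A²/I_B².
A: Δ = 6!·0!·4!/11! = 1/2310; Racah Σ t=2..2: t=2:+1/1152 = 1/1152; ⇒ 3j(3 5 2; 1 -3 2)² = 1/33, sgn +1
B: Δ = 6!·0!·4!/11! = 1/2310; Racah Σ t=4..4: t=4:+1/192 = 1/192; ⇒ 3j(3 5 2; -1 1 0)² = 3/77, sgn +1
I_A²/I_B² = (1/33)/(3/77) = 7/9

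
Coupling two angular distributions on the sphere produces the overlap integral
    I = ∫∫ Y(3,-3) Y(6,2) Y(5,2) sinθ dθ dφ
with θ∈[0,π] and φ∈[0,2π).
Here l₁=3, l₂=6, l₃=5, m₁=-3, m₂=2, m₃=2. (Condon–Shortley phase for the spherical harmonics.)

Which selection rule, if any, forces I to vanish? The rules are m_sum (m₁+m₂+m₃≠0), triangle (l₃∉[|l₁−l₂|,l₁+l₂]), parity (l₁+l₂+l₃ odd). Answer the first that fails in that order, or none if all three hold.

m_sum

azimuthal sum: -3 + 2 + 2 = 1  ✗
3 ≤ 5 ≤ 9 (triangle on l)
L = 3 + 6 + 5 = 14 (even)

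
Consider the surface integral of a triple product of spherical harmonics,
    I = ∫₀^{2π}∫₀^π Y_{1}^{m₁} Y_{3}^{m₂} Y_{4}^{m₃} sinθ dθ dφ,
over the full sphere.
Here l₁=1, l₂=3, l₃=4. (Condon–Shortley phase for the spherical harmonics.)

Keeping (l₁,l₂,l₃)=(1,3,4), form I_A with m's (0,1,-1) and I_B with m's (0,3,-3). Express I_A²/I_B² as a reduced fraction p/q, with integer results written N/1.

l's match ⇒ only the (l;m) 3-j factors differ between A and B.
A: triangle coeff Δ(1,3,4) = 1/252; Σ_t [0,0]: t=0:+1/48 = 1/48; (3j)²=5/84 [(1 3 4; 0 1 -1)], sign=-1
B: triangle coeff Δ(1,3,4) = 1/252; Σ_t [0,0]: t=0:+1/720 = 1/720; (3j)²=1/36 [(1 3 4; 0 3 -3)], sign=-1
I_A²/I_B² = (5/84)/(1/36) = 15/7

15/7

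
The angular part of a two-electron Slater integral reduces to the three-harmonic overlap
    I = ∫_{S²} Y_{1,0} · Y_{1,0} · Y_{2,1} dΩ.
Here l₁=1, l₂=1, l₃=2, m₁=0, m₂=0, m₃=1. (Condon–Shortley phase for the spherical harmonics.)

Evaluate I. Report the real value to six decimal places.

0.000000

0 + 0 + 1 = 1 ≠ 0: azimuthal integral kills it; I = 0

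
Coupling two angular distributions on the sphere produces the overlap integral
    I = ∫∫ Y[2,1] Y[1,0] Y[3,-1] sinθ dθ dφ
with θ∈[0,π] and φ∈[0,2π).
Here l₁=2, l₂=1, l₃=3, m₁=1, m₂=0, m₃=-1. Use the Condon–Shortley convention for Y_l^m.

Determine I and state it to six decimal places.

-0.233597

m-sum 0 ✓  L=6 even ✓  1≤3≤3 ✓
Π(2lᵢ+1) = 5×3×7 = 105
triangle coeff Δ(2,1,3) = 1/105
Σ_t [0,0]: t=0:+1/4 = 1/4
(3j)²=3/35 [(2 1 3; 0 0 0)], sign=-1
Σ_t [0,0]: t=0:+1/6 = 1/6
(3j)²=8/105 [(2 1 3; 1 0 -1)], sign=+1
⇒ 4πI² = 24/35
I = (-1)√(24/35/(4π)) = -0.23359668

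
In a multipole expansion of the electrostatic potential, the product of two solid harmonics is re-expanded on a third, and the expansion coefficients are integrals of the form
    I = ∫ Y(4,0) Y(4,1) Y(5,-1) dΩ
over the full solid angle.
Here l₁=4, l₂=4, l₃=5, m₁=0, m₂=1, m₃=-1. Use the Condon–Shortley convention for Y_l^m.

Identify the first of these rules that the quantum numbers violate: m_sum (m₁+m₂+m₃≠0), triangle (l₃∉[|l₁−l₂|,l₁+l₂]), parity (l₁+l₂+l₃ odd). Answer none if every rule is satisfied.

parity

azimuthal sum: 0 + 1 − 1 = 0  ✓
0 ≤ 5 ≤ 8 (triangle on l)  ✓
L = 4 + 4 + 5 = 13 (odd)  ✗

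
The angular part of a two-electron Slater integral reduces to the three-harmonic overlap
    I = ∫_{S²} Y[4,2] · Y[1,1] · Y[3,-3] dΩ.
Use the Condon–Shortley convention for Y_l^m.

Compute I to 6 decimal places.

0.061558

m-sum 0 ✓  L=8 even ✓  3≤3≤5 ✓
Π(2lᵢ+1) = 9×3×7 = 189
triangle coeff Δ(4,1,3) = 1/252
Σ_t [1,1]: t=1:−1/36 = -1/36
(3j)²=4/63 [(4 1 3; 0 0 0)], sign=+1
Σ_t [2,2]: t=2:+1/1440 = 1/1440
(3j)²=1/252 [(4 1 3; 2 1 -3)], sign=+1
⇒ 4πI² = 1/21
I = (+1)√(1/21/(4π)) = 0.06155813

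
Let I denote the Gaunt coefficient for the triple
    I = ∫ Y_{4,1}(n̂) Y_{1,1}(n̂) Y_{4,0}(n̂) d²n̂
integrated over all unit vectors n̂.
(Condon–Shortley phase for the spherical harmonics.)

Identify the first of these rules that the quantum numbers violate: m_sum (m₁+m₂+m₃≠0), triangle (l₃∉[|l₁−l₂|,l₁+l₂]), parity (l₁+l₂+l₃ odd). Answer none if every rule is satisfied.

m_sum

Σmᵢ = 2  ✗
l₃∈[|l₁−l₂|,l₁+l₂]=[3,5], have l₃=4
Σlᵢ = 9 ⇒ odd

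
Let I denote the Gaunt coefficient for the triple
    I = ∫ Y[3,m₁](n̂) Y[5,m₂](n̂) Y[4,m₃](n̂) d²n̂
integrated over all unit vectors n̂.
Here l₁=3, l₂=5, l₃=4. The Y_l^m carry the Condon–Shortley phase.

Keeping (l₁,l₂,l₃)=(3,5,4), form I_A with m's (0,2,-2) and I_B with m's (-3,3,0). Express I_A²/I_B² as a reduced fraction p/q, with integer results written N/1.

1/75

Shared (l₁,l₂,l₃)=(3,5,4): N and (l;000)² cancel in I_A²/I_B².
A: Δ = 4!·2!·6!/13! = 1/180180; Racah Σ t=1..3: t=1:−1/8640 t=2:+1/480 t=3:−1/576 = 1/4320; ⇒ 3j(3 5 4; 0 2 -2)² = 1/2145, sgn +1
B: Δ = 4!·2!·6!/13! = 1/180180; Racah Σ t=4..4: t=4:+1/2304 = 1/2304; ⇒ 3j(3 5 4; -3 3 0)² = 5/143, sgn +1
I_A²/I_B² = (1/2145)/(5/143) = 1/75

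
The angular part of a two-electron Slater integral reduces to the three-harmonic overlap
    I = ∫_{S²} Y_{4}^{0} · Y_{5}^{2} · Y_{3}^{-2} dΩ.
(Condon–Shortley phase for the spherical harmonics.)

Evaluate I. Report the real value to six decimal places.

Checks pass: Σm=0; 12 even; l₃=3∈[1,9].
(2·4+1)(2·5+1)(2·3+1) = 693
Δ: 6! 2! 4! / 13! → 1/180180
sum: t=2:+1/576 t=3:−1/144 t=4:+1/576 = -1/288
3j²(4 5 3; 0 0 0) = Δ·Π!·Σ² = 20/1001  (sign +1)
sum: t=3:−1/864 t=4:+1/576 = 1/1728
3j²(4 5 3; 0 2 -2) = Δ·Π!·Σ² = 5/1287  (sign -1)
combine: 4πI² = 693·20/1001·5/1287 = 100/1859
take √, sign -1: I = -0.06542675

-0.065427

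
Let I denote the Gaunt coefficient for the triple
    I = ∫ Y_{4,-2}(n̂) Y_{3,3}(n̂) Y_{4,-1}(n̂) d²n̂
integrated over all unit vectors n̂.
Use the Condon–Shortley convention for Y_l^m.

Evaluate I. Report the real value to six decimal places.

0.000000

L=11 odd ⇒ parity kills the (l;000) factor ⇒ I = 0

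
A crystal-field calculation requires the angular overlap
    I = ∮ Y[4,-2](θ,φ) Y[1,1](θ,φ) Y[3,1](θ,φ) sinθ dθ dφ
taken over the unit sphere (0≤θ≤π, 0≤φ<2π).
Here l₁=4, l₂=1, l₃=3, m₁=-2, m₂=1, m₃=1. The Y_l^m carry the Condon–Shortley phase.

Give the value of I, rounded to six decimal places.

Checks pass: Σm=0; 8 even; l₃=3∈[3,5].
(2·4+1)(2·1+1)(2·3+1) = 189
Δ: 2! 6! 0! / 9! → 1/252
sum: t=1:−1/36 = -1/36
3j²(4 1 3; 0 0 0) = Δ·Π!·Σ² = 4/63  (sign +1)
sum: t=2:+1/96 = 1/96
3j²(4 1 3; -2 1 1) = Δ·Π!·Σ² = 5/84  (sign +1)
combine: 4πI² = 189·4/63·5/84 = 5/7
take √, sign +1: I = 0.23841361

0.238414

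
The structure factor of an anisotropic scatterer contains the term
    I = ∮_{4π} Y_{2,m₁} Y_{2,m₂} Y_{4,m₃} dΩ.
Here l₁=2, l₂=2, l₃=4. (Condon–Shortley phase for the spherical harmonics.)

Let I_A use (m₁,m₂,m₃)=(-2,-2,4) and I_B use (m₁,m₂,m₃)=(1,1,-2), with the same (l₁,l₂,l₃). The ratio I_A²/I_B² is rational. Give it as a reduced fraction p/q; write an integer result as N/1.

l's match ⇒ only the (l;m) 3-j factors differ between A and B.
A: triangle coeff Δ(2,2,4) = 1/630; Σ_t [0,0]: t=0:+1/576 = 1/576; (3j)²=1/9 [(2 2 4; -2 -2 4)], sign=+1
B: triangle coeff Δ(2,2,4) = 1/630; Σ_t [0,0]: t=0:+1/36 = 1/36; (3j)²=4/63 [(2 2 4; 1 1 -2)], sign=+1
I_A²/I_B² = (1/9)/(4/63) = 7/4

7/4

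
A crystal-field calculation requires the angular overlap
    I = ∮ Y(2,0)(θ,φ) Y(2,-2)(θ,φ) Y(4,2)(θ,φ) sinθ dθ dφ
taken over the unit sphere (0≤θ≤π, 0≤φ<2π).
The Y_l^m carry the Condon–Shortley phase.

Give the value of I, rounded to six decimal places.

0.156078

Rules hold: Σm=0, L=8 even, 0≤4≤4.
N = 5·5·9 = 225
Δ = 0!·4!·4!/9! = 1/630
Racah Σ t=0..0: t=0:+1/16 = 1/16
⇒ 3j(2 2 4; 0 0 0)² = 2/35, sgn +1
Racah Σ t=0..0: t=0:+1/96 = 1/96
⇒ 3j(2 2 4; 0 -2 2)² = 1/42, sgn +1
4πI² = N·(3j₀)²·(3jₘ)² = 15/49
I = +1·√(0.306122/4π) = 0.15607835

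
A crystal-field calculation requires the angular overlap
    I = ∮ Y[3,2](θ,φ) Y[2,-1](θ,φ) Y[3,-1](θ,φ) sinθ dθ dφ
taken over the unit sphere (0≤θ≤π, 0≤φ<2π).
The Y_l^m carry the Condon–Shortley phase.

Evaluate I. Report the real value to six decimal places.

Checks pass: Σm=0; 8 even; l₃=3∈[1,5].
(2·3+1)(2·2+1)(2·3+1) = 245
Δ: 2! 4! 2! / 9! → 1/3780
sum: t=0:+1/24 t=1:−1/4 t=2:+1/24 = -1/6
3j²(3 2 3; 0 0 0) = Δ·Π!·Σ² = 4/105  (sign +1)
sum: t=0:+1/12 t=1:−1/48 = 1/16
3j²(3 2 3; 2 -1 -1) = Δ·Π!·Σ² = 1/28  (sign +1)
combine: 4πI² = 245·4/105·1/28 = 1/3
take √, sign +1: I = 0.16286750

0.162868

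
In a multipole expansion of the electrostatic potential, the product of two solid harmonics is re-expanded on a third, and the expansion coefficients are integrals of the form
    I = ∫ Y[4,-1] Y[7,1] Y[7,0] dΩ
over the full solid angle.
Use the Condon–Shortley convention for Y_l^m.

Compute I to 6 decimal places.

-0.037251

Rules hold: Σm=0, L=18 even, 3≤7≤11.
N = 9·15·15 = 2025
Δ = 4!·4!·10!/19! = 1/58198140
Racah Σ t=0..4: t=0:+1/17418240 t=1:−1/622080 t=2:+1/230400 t=3:−1/622080 t=4:+1/17418240 = 1/806400
⇒ 3j(4 7 7; 0 0 0)² = 2268/230945, sgn -1
Racah Σ t=1..4: t=1:−1/4354560 t=2:+1/414720 t=3:−1/345600 t=4:+1/2488320 = -1/3225600
⇒ 3j(4 7 7; -1 1 0)² = 81/92378, sgn +1
4πI² = N·(3j₀)²·(3jₘ)² = 37200870/2133423721
I = -1·√(0.0174372/4π) = -0.03725058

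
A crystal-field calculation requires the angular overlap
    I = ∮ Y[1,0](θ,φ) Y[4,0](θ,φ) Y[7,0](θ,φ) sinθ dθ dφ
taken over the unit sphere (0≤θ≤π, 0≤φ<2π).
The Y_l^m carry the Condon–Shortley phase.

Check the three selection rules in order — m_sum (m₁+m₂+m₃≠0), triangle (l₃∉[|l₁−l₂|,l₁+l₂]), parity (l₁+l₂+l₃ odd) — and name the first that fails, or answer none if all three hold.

m₁+m₂+m₃ = 0 + 0 + 0 = 0  ✓
triangle: |1−4|=3 ≤ l₃=7 ≤ 1+4=5  ✗
parity: l₁+l₂+l₃ = 12 is even

triangle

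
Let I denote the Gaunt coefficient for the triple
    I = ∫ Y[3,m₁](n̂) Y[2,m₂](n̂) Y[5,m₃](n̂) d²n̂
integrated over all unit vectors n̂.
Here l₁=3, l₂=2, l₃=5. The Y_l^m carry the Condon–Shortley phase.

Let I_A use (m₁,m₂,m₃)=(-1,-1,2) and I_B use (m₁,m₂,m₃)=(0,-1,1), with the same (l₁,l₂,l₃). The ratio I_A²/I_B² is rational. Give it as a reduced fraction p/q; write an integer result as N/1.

21/16

Same 3,2,5: normalisation and zero-m 3j drop out of the ratio.
A: Δ: 0! 6! 4! / 11! → 1/2310; sum: t=0:+1/288 = 1/288; 3j²(3 2 5; -1 -1 2) = Δ·Π!·Σ² = 1/22  (sign -1)
B: Δ: 0! 6! 4! / 11! → 1/2310; sum: t=0:+1/216 = 1/216; 3j²(3 2 5; 0 -1 1) = Δ·Π!·Σ² = 8/231  (sign +1)
I_A²/I_B² = (1/22)/(8/231) = 21/16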